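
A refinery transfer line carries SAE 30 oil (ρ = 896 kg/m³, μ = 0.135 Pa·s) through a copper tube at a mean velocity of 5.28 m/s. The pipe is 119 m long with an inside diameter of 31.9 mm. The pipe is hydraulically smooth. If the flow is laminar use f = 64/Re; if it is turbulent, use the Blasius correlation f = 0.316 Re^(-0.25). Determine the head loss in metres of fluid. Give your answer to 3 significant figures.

Reynolds number Re = ρVD/μ = 896 · 5.28 · 0.0319 / 0.135 = 1118.
Re < 2300 → laminar flow, so f = 64/Re = 64/1118 = 0.05725 (the turbulent correlation is not needed).
Darcy-Weisbach: ΔP = f(L/D)(ρV²/2) = 0.05725·(119/0.0319)·(896·5.28²/2) = 0.05725·3730·1.249e+04 = 2.667e+06 Pa.
Head loss h_f = ΔP/(ρg) = 2.667e+06/(896·9.81) = 303 m.

h_f ≈ 303 m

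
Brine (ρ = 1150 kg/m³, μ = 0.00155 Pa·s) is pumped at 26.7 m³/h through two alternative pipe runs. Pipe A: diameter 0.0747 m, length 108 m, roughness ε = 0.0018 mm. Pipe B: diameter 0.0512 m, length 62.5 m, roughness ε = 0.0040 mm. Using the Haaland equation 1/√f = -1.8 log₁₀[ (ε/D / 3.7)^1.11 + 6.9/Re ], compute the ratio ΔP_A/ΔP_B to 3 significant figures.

ΔP_A/ΔP_B ≈ 0.277

Pipe A: V = Q/A = 0.007417/0.004383 = 1.692 m/s; Re = 9.379e+04; ε/D = 2.41e-05; Haaland → f = 0.01816; ΔP_A = f(L/D)(ρV²/2) = 4.322e+04 Pa.
Pipe B: V = Q/A = 0.007417/0.002059 = 3.602 m/s; Re = 1.368e+05; ε/D = 7.81e-05; Haaland → f = 0.01713; ΔP_B = f(L/D)(ρV²/2) = 1.56e+05 Pa.
ΔP_A/ΔP_B = 4.322e+04/1.56e+05 = 0.277.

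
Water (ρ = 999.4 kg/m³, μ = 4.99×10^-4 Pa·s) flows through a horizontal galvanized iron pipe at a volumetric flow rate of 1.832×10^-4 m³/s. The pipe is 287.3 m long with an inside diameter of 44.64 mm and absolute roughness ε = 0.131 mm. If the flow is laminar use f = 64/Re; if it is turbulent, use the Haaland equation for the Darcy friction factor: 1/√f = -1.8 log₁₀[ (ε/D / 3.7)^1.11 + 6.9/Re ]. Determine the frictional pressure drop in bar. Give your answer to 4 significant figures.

Cross-sectional area A = πD²/4 = π(0.04464)²/4 = 0.001565 m²; mean velocity V = Q/A = 0.0001832/0.001565 = 0.1171 m/s.
Reynolds number Re = ρVD/μ = 999.4 · 0.1171 · 0.04464 / 0.000499 = 1.047e+04.
Re > 4000 → turbulent. Relative roughness ε/D = 0.000131/0.04464 = 0.00293. Haaland: 1/√f = -1.8 log₁₀[(0.00293/3.7)^1.11 + 6.9/1.047e+04] = -1.8 log₁₀[0.000362 + 0.000659] = 5.384, so f = 0.0345.
Darcy-Weisbach: ΔP = f(L/D)(ρV²/2) = 0.0345·(287.3/0.04464)·(999.4·0.1171²/2) = 0.0345·6436·6.847 = 1520 Pa.
ΔP = 1520 Pa = 0.01520 bar.

ΔP ≈ 0.01520 bar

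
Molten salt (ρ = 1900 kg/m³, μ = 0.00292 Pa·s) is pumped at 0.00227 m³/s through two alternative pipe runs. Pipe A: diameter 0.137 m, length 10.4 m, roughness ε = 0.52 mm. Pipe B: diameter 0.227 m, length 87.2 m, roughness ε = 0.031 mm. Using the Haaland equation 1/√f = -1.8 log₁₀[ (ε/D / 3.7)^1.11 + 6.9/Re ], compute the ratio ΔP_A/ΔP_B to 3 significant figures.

Pipe A: V = Q/A = 0.00227/0.01474 = 0.154 m/s; Re = 1.373e+04; ε/D = 0.0038; Haaland → f = 0.03413; ΔP_A = f(L/D)(ρV²/2) = 58.37 Pa.
Pipe B: V = Q/A = 0.00227/0.04047 = 0.05609 m/s; Re = 8285; ε/D = 0.000137; Haaland → f = 0.03268; ΔP_B = f(L/D)(ρV²/2) = 37.52 Pa.
ΔP_A/ΔP_B = 58.37/37.52 = 1.56.

ΔP_A/ΔP_B ≈ 1.56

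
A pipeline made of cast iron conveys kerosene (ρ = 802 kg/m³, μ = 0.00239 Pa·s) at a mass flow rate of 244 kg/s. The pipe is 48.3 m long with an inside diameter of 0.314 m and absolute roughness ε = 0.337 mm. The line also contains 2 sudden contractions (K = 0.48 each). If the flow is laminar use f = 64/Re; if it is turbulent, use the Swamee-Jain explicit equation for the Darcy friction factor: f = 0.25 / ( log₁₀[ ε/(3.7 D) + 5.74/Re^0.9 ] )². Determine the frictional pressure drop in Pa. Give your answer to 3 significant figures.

ΔP ≈ 25700 Pa

A = πD²/4 = π(0.314)²/4 = 0.07744 m²; mean velocity V = ṁ/(ρA) = 244/(802 · 0.07744) = 3.929 m/s.
Reynolds number Re = ρVD/μ = 802 · 3.929 · 0.314 / 0.00239 = 4.14e+05.
Re > 4000 → turbulent. Relative roughness ε/D = 0.000337/0.314 = 0.00107. Swamee-Jain: f = 0.25/(log₁₀[0.00107/3.7 + 5.74/4.14e+05^0.9])² = 0.25/(log₁₀[0.00029 + 5.05e-05])² = 0.25/(-3.468)² = 0.02079.
Total minor-loss coefficient ΣK = 2·0.48 = 0.96.
ΔP = [f·L/D + ΣK]·(ρV²/2) = [0.02079·48.3/0.314 + 0.96]·(802·3.929²/2) = [3.198 + 0.96]·6190 = 2.574e+04 Pa.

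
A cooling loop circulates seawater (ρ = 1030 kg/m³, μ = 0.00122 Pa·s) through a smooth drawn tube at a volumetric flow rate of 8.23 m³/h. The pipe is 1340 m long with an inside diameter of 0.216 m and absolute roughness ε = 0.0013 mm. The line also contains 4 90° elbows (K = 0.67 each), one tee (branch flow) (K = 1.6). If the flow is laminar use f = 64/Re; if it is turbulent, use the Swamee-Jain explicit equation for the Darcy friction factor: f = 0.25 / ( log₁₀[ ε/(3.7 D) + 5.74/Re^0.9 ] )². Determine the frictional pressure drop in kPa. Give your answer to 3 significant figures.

Q = 8.23 m³/h = 8.23/3600 = 0.002286 m³/s.
Cross-sectional area A = πD²/4 = π(0.216)²/4 = 0.03664 m²; mean velocity V = Q/A = 0.002286/0.03664 = 0.06239 m/s.
Reynolds number Re = ρVD/μ = 1030 · 0.06239 · 0.216 / 0.00122 = 1.138e+04.
Re > 4000 → turbulent. Relative roughness ε/D = 1.3e-06/0.216 = 6.02e-06. Swamee-Jain: f = 0.25/(log₁₀[6.02e-06/3.7 + 5.74/1.138e+04^0.9])² = 0.25/(log₁₀[1.63e-06 + 0.00128])² = 0.25/(-2.891)² = 0.02991.
Total minor-loss coefficient ΣK = 4·0.67 + 1·1.6 = 4.28.
ΔP = [f·L/D + ΣK]·(ρV²/2) = [0.02991·1340/0.216 + 4.28]·(1030·0.06239²/2) = [185.6 + 4.28]·2.005 = 380.6 Pa.
ΔP = 380.6 Pa = 0.381 kPa.

ΔP ≈ 0.381 kPa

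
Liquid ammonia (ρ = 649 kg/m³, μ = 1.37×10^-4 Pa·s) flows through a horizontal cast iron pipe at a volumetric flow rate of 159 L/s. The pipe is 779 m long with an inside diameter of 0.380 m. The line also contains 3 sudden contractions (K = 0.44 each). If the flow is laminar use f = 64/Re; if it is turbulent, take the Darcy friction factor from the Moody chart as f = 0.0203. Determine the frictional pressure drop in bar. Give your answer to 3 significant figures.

Q = 159 L/s = 159/1000 = 0.159 m³/s.
Cross-sectional area A = πD²/4 = π(0.38)²/4 = 0.1134 m²; mean velocity V = Q/A = 0.159/0.1134 = 1.402 m/s.
Reynolds number Re = ρVD/μ = 649 · 1.402 · 0.38 / 0.000137 = 2.524e+06.
Re > 4000 → turbulent; use the Moody-chart value f = 0.0203.
Total minor-loss coefficient ΣK = 3·0.44 = 1.32.
ΔP = [f·L/D + ΣK]·(ρV²/2) = [0.0203·779/0.38 + 1.32]·(649·1.402²/2) = [41.61 + 1.32]·637.8 = 2.738e+04 Pa.
ΔP = 2.738e+04 Pa = 0.274 bar.

ΔP ≈ 0.274 bar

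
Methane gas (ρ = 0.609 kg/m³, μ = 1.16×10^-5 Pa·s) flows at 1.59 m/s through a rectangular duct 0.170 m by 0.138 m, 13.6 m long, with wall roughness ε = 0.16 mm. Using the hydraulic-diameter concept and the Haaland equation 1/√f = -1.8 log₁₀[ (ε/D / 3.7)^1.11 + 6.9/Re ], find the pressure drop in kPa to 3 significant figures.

ΔP ≈ 0.00210 kPa

Hydraulic diameter D_h = 4A/P = 4·(0.17·0.138)/(2·(0.17+0.138)) = 0.09384/0.616 = 0.1523 m.
Re = ρVD_h/μ = 0.609·1.59·0.1523/1.16e-05 = 1.272e+04.
ε/D_h = 0.00016/0.1523 = 0.00105; Haaland gives 1/√f = -1.8 log₁₀[0.000116+0.000543] = 5.727, so f = 0.03049.
ΔP = f(L/D_h)(ρV²/2) = 0.03049·13.6/0.1523·0.7698 = 2.095 Pa.
ΔP = 0.00210 kPa.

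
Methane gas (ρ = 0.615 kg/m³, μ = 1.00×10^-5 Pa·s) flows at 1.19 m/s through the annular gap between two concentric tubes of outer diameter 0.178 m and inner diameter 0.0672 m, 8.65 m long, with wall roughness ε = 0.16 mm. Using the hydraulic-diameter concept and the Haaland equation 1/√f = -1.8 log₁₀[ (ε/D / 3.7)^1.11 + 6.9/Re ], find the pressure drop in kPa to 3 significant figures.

Hydraulic diameter D_h = 4A/P = D_o - D_i = 0.178 - 0.0672 = 0.1108 m.
Re = ρVD_h/μ = 0.615·1.19·0.1108/1e-05 = 8109.
ε/D_h = 0.00016/0.1108 = 0.00144; Haaland gives 1/√f = -1.8 log₁₀[0.000165+0.000851] = 5.388, so f = 0.03445.
ΔP = f(L/D_h)(ρV²/2) = 0.03445·8.65/0.1108·0.4355 = 1.171 Pa.
ΔP = 0.00117 kPa.

ΔP ≈ 0.00117 kPa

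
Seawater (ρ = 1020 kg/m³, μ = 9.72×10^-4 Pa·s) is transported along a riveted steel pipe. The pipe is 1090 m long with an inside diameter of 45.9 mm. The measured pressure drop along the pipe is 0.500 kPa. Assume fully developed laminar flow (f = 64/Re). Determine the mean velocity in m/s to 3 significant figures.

For laminar flow, f = 64/Re with Re = ρVD/μ, so Darcy-Weisbach reduces to ΔP = 32μLV/D². Solving for V: V = ΔP·D²/(32μL) = 500·(0.0459)²/(32·0.000972·1090) = 0.03107 m/s.
Check: Re = ρVD/μ = 1020·0.03107·0.0459/0.000972 = 1497 < 2300, so the laminar assumption holds.

V ≈ 0.0311 m/s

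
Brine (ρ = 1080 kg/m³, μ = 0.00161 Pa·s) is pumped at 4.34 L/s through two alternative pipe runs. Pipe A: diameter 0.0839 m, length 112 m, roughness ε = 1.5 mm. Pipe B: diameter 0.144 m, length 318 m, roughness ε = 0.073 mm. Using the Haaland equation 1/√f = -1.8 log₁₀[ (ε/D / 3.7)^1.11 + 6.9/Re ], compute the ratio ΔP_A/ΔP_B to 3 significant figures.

Pipe A: V = Q/A = 0.00434/0.005529 = 0.785 m/s; Re = 4.418e+04; ε/D = 0.0179; Haaland → f = 0.04761; ΔP_A = f(L/D)(ρV²/2) = 2.115e+04 Pa.
Pipe B: V = Q/A = 0.00434/0.01629 = 0.2665 m/s; Re = 2.574e+04; ε/D = 0.000507; Haaland → f = 0.02526; ΔP_B = f(L/D)(ρV²/2) = 2139 Pa.
ΔP_A/ΔP_B = 2.115e+04/2139 = 9.89.

ΔP_A/ΔP_B ≈ 9.89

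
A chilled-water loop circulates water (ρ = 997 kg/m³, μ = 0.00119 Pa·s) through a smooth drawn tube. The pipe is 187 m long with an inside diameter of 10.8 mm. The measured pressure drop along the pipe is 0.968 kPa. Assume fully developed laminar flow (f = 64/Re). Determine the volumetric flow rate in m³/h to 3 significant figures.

Q ≈ 0.00523 m³/h

For laminar flow, f = 64/Re with Re = ρVD/μ, so Darcy-Weisbach reduces to ΔP = 32μLV/D². Solving for V: V = ΔP·D²/(32μL) = 968·(0.0108)²/(32·0.00119·187) = 0.01586 m/s.
Check: Re = ρVD/μ = 997·0.01586·0.0108/0.00119 = 143.5 < 2300, so the laminar assumption holds.
Q = V·A = 0.01586·(π/4·0.0108²) = 1.453e-06 m³/s = 0.00523 m³/h.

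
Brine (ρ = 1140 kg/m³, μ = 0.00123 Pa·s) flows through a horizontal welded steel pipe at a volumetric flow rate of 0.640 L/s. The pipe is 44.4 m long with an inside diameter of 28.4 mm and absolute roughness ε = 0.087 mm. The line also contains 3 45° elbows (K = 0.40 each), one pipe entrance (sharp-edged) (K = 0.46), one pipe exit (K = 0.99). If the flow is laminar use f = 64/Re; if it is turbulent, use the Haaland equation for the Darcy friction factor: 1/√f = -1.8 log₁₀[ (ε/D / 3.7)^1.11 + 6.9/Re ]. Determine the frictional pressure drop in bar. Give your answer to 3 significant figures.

ΔP ≈ 0.290 bar

Q = 0.640 L/s = 0.640/1000 = 0.00064 m³/s.
Cross-sectional area A = πD²/4 = π(0.0284)²/4 = 0.0006335 m²; mean velocity V = Q/A = 0.00064/0.0006335 = 1.01 m/s.
Reynolds number Re = ρVD/μ = 1140 · 1.01 · 0.0284 / 0.00123 = 2.659e+04.
Re > 4000 → turbulent. Relative roughness ε/D = 8.7e-05/0.0284 = 0.00306. Haaland: 1/√f = -1.8 log₁₀[(0.00306/3.7)^1.11 + 6.9/2.659e+04] = -1.8 log₁₀[0.000379 + 0.000259] = 5.75, so f = 0.03024.
Total minor-loss coefficient ΣK = 3·0.4 + 1·0.46 + 1·0.99 = 2.65.
ΔP = [f·L/D + ΣK]·(ρV²/2) = [0.03024·44.4/0.0284 + 2.65]·(1140·1.01²/2) = [47.28 + 2.65]·581.8 = 2.905e+04 Pa.
ΔP = 2.905e+04 Pa = 0.290 bar.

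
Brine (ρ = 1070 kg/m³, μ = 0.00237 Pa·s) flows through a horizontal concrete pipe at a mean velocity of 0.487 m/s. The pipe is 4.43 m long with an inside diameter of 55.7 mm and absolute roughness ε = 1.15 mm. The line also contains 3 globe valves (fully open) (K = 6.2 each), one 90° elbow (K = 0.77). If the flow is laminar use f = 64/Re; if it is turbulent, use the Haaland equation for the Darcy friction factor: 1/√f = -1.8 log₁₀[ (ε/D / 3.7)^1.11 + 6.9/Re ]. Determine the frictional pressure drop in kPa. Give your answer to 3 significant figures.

ΔP ≈ 2.99 kPa

Reynolds number Re = ρVD/μ = 1070 · 0.487 · 0.0557 / 0.00237 = 1.225e+04.
Re > 4000 → turbulent. Relative roughness ε/D = 0.00115/0.0557 = 0.0206. Haaland: 1/√f = -1.8 log₁₀[(0.0206/3.7)^1.11 + 6.9/1.225e+04] = -1.8 log₁₀[0.00315 + 0.000563] = 4.374, so f = 0.05228.
Total minor-loss coefficient ΣK = 3·6.2 + 1·0.77 = 19.4.
ΔP = [f·L/D + ΣK]·(ρV²/2) = [0.05228·4.43/0.0557 + 19.4]·(1070·0.487²/2) = [4.158 + 19.4]·126.9 = 2985 Pa.
ΔP = 2985 Pa = 2.99 kPa.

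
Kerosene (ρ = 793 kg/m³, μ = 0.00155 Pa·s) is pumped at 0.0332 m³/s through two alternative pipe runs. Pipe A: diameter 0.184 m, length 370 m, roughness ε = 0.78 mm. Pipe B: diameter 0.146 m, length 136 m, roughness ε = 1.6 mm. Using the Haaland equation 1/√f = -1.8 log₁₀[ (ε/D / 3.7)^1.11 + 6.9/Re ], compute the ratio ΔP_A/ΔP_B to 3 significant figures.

ΔP_A/ΔP_B ≈ 0.644

Pipe A: V = Q/A = 0.0332/0.02659 = 1.249 m/s; Re = 1.175e+05; ε/D = 0.00424; Haaland → f = 0.02977; ΔP_A = f(L/D)(ρV²/2) = 3.7e+04 Pa.
Pipe B: V = Q/A = 0.0332/0.01674 = 1.983 m/s; Re = 1.481e+05; ε/D = 0.011; Haaland → f = 0.03954; ΔP_B = f(L/D)(ρV²/2) = 5.744e+04 Pa.
ΔP_A/ΔP_B = 3.7e+04/5.744e+04 = 0.644.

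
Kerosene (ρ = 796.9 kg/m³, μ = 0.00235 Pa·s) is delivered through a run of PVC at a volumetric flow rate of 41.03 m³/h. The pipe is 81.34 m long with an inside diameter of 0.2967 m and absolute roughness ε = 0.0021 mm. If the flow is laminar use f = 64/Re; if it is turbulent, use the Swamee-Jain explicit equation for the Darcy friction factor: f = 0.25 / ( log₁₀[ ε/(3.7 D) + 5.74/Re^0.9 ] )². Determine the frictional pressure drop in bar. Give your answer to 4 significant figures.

Q = 41.03 m³/h = 41.03/3600 = 0.0114 m³/s.
Cross-sectional area A = πD²/4 = π(0.2967)²/4 = 0.06914 m²; mean velocity V = Q/A = 0.0114/0.06914 = 0.1648 m/s.
Reynolds number Re = ρVD/μ = 796.9 · 0.1648 · 0.2967 / 0.00235 = 1.659e+04.
Re > 4000 → turbulent. Relative roughness ε/D = 2.1e-06/0.2967 = 7.08e-06. Swamee-Jain: f = 0.25/(log₁₀[7.08e-06/3.7 + 5.74/1.659e+04^0.9])² = 0.25/(log₁₀[1.91e-06 + 0.000914])² = 0.25/(-3.038)² = 0.02709.
Darcy-Weisbach: ΔP = f(L/D)(ρV²/2) = 0.02709·(81.34/0.2967)·(796.9·0.1648²/2) = 0.02709·274.1·10.83 = 80.41 Pa.
ΔP = 80.41 Pa = 8.041×10^-4 bar.

ΔP ≈ 8.041×10^-4 bar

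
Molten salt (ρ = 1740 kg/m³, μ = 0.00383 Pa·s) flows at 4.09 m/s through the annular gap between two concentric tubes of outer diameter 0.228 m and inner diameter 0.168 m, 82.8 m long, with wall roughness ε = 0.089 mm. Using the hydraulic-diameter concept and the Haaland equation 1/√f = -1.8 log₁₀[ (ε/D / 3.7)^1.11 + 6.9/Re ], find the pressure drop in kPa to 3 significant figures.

Hydraulic diameter D_h = 4A/P = D_o - D_i = 0.228 - 0.168 = 0.06 m.
Re = ρVD_h/μ = 1740·4.09·0.06/0.00383 = 1.115e+05.
ε/D_h = 8.9e-05/0.06 = 0.00148; Haaland gives 1/√f = -1.8 log₁₀[0.00017+6.19e-05] = 6.544, so f = 0.02335.
ΔP = f(L/D_h)(ρV²/2) = 0.02335·82.8/0.06·1.455e+04 = 4.69e+05 Pa.
ΔP = 469 kPa.

ΔP ≈ 469 kPa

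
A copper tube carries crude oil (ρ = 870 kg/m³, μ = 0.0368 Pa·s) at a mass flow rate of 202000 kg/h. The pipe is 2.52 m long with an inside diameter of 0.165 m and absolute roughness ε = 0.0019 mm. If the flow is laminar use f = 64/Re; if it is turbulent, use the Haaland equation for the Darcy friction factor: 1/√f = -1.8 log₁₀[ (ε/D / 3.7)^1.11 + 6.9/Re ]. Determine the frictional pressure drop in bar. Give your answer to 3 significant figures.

ṁ = 202000 kg/h = 202000/3600 = 56.11 kg/s.
A = πD²/4 = π(0.165)²/4 = 0.02138 m²; mean velocity V = ṁ/(ρA) = 56.11/(870 · 0.02138) = 3.016 m/s.
Reynolds number Re = ρVD/μ = 870 · 3.016 · 0.165 / 0.0368 = 1.177e+04.
Re > 4000 → turbulent. Relative roughness ε/D = 1.9e-06/0.165 = 1.15e-05. Haaland: 1/√f = -1.8 log₁₀[(1.15e-05/3.7)^1.11 + 6.9/1.177e+04] = -1.8 log₁₀[7.71e-07 + 0.000586] = 5.816, so f = 0.02956.
Darcy-Weisbach: ΔP = f(L/D)(ρV²/2) = 0.02956·(2.52/0.165)·(870·3.016²/2) = 0.02956·15.27·3958 = 1787 Pa.
ΔP = 1787 Pa = 0.0179 bar.

ΔP ≈ 0.0179 bar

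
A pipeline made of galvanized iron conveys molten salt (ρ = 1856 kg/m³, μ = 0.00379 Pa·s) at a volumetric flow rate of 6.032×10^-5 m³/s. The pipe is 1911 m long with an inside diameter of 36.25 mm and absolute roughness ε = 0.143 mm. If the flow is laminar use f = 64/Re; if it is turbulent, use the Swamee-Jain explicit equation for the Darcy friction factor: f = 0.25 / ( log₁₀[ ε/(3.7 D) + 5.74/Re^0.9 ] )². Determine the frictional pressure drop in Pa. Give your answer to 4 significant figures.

ΔP ≈ 10310 Pa

Cross-sectional area A = πD²/4 = π(0.03625)²/4 = 0.001032 m²; mean velocity V = Q/A = 6.032e-05/0.001032 = 0.05845 m/s.
Reynolds number Re = ρVD/μ = 1856 · 0.05845 · 0.03625 / 0.00379 = 1038.
Re < 2300 → laminar flow, so f = 64/Re = 64/1038 = 0.06168 (the turbulent correlation is not needed).
Darcy-Weisbach: ΔP = f(L/D)(ρV²/2) = 0.06168·(1911/0.03625)·(1856·0.05845²/2) = 0.06168·5.272e+04·3.17 = 1.031e+04 Pa.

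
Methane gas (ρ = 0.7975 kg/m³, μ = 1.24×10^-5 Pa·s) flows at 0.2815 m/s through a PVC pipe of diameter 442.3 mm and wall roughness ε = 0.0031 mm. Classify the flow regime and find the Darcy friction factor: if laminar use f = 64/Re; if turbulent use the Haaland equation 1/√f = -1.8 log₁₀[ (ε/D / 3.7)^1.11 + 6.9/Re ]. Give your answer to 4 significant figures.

f ≈ 0.03287

Re = ρVD/μ = 0.7975·0.2815·0.4423/1.24e-05 = 8008.
Re > 4000 → turbulent. ε/D = 3.1e-06/0.4423 = 7.01e-06; Haaland: 1/√f = -1.8 log₁₀[4.45e-07 + 0.000862] = 5.516, so f = 0.03287.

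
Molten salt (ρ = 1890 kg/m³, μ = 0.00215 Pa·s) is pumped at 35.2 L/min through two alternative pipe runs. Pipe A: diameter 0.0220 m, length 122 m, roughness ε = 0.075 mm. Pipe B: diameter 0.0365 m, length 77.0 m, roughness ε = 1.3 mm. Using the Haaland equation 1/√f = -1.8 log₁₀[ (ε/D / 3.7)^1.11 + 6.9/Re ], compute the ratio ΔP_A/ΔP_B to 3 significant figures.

Pipe A: V = Q/A = 0.0005867/0.0003801 = 1.543 m/s; Re = 2.985e+04; ε/D = 0.00341; Haaland → f = 0.03049; ΔP_A = f(L/D)(ρV²/2) = 3.806e+05 Pa.
Pipe B: V = Q/A = 0.0005867/0.001046 = 0.5607 m/s; Re = 1.799e+04; ε/D = 0.0356; Haaland → f = 0.06317; ΔP_B = f(L/D)(ρV²/2) = 3.959e+04 Pa.
ΔP_A/ΔP_B = 3.806e+05/3.959e+04 = 9.61.

ΔP_A/ΔP_B ≈ 9.61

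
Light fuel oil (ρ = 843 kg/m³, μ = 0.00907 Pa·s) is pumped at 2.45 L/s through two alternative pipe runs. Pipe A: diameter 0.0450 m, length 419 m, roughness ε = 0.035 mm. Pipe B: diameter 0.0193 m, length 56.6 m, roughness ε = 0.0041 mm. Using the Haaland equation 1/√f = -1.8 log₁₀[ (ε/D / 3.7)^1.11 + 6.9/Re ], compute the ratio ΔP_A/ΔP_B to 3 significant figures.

ΔP_A/ΔP_B ≈ 0.137

Pipe A: V = Q/A = 0.00245/0.00159 = 1.54 m/s; Re = 6443; ε/D = 0.000778; Haaland → f = 0.03576; ΔP_A = f(L/D)(ρV²/2) = 3.33e+05 Pa.
Pipe B: V = Q/A = 0.00245/0.0002926 = 8.375 m/s; Re = 1.502e+04; ε/D = 0.000212; Haaland → f = 0.02801; ΔP_B = f(L/D)(ρV²/2) = 2.428e+06 Pa.
ΔP_A/ΔP_B = 3.33e+05/2.428e+06 = 0.137.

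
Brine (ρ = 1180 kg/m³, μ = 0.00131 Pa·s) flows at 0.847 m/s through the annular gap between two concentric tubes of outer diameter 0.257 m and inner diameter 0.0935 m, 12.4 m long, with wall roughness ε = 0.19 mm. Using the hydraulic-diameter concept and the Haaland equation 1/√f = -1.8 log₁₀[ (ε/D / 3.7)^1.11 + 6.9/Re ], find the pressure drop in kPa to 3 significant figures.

ΔP ≈ 0.711 kPa

Hydraulic diameter D_h = 4A/P = D_o - D_i = 0.257 - 0.0935 = 0.1635 m.
Re = ρVD_h/μ = 1180·0.847·0.1635/0.00131 = 1.247e+05.
ε/D_h = 0.00019/0.1635 = 0.00116; Haaland gives 1/√f = -1.8 log₁₀[0.000129+5.53e-05] = 6.721, so f = 0.02214.
ΔP = f(L/D_h)(ρV²/2) = 0.02214·12.4/0.1635·423.3 = 710.7 Pa.
ΔP = 0.711 kPa.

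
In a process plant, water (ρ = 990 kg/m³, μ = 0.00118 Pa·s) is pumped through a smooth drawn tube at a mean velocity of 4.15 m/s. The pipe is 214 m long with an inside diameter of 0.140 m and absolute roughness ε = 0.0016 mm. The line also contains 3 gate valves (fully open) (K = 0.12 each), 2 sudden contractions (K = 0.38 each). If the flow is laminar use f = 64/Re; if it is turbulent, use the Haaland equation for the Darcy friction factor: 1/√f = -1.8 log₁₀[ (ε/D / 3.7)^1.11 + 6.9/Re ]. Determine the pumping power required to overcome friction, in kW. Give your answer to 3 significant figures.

Reynolds number Re = ρVD/μ = 990 · 4.15 · 0.14 / 0.00118 = 4.874e+05.
Re > 4000 → turbulent. Relative roughness ε/D = 1.6e-06/0.14 = 1.14e-05. Haaland: 1/√f = -1.8 log₁₀[(1.14e-05/3.7)^1.11 + 6.9/4.874e+05] = -1.8 log₁₀[7.65e-07 + 1.42e-05] = 8.687, so f = 0.01325.
Total minor-loss coefficient ΣK = 3·0.12 + 2·0.38 = 1.12.
ΔP = [f·L/D + ΣK]·(ρV²/2) = [0.01325·214/0.14 + 1.12]·(990·4.15²/2) = [20.25 + 1.12]·8525 = 1.822e+05 Pa.
Q = V·A = 4.15·0.01539 = 0.06388 m³/s.
Pumping power P = QΔP = 0.06388·1.822e+05 = 11640 W = 11.6 kW.

P ≈ 11.6 kW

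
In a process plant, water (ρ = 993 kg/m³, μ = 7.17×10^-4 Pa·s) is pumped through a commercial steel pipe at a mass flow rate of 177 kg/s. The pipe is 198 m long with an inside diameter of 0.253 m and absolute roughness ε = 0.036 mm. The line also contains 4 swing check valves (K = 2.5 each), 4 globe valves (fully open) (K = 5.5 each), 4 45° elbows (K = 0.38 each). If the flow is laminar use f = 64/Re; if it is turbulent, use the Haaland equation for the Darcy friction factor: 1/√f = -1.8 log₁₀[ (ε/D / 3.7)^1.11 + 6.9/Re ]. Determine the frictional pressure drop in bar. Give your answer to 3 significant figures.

ΔP ≈ 2.76 bar

A = πD²/4 = π(0.253)²/4 = 0.05027 m²; mean velocity V = ṁ/(ρA) = 177/(993 · 0.05027) = 3.546 m/s.
Reynolds number Re = ρVD/μ = 993 · 3.546 · 0.253 / 0.000717 = 1.242e+06.
Re > 4000 → turbulent. Relative roughness ε/D = 3.6e-05/0.253 = 0.000142. Haaland: 1/√f = -1.8 log₁₀[(0.000142/3.7)^1.11 + 6.9/1.242e+06] = -1.8 log₁₀[1.26e-05 + 5.55e-06] = 8.535, so f = 0.01373.
Total minor-loss coefficient ΣK = 4·2.5 + 4·5.5 + 4·0.38 = 33.5.
ΔP = [f·L/D + ΣK]·(ρV²/2) = [0.01373·198/0.253 + 33.5]·(993·3.546²/2) = [10.74 + 33.5]·6242 = 2.763e+05 Pa.
ΔP = 2.763e+05 Pa = 2.76 bar.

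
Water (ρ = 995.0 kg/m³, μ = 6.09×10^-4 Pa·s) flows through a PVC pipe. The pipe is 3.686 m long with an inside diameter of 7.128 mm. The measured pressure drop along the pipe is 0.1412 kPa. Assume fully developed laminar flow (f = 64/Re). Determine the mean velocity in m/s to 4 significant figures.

For laminar flow, f = 64/Re with Re = ρVD/μ, so Darcy-Weisbach reduces to ΔP = 32μLV/D². Solving for V: V = ΔP·D²/(32μL) = 141.2·(0.007128)²/(32·0.000609·3.686) = 0.09987 m/s.
Check: Re = ρVD/μ = 995·0.09987·0.007128/0.000609 = 1163 < 2300, so the laminar assumption holds.

V ≈ 0.09987 m/s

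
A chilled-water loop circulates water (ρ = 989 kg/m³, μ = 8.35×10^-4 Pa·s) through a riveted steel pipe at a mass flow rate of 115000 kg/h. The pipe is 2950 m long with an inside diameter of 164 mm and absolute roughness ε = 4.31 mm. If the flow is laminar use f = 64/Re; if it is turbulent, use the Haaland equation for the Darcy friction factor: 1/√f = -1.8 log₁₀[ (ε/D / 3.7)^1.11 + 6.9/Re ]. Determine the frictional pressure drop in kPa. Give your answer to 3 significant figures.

ΔP ≈ 1130 kPa

ṁ = 115000 kg/h = 115000/3600 = 31.94 kg/s.
A = πD²/4 = π(0.164)²/4 = 0.02112 m²; mean velocity V = ṁ/(ρA) = 31.94/(989 · 0.02112) = 1.529 m/s.
Reynolds number Re = ρVD/μ = 989 · 1.529 · 0.164 / 0.000835 = 2.97e+05.
Re > 4000 → turbulent. Relative roughness ε/D = 0.00431/0.164 = 0.0263. Haaland: 1/√f = -1.8 log₁₀[(0.0263/3.7)^1.11 + 6.9/2.97e+05] = -1.8 log₁₀[0.00412 + 2.32e-05] = 4.288, so f = 0.05438.
Darcy-Weisbach: ΔP = f(L/D)(ρV²/2) = 0.05438·(2950/0.164)·(989·1.529²/2) = 0.05438·1.799e+04·1156 = 1.131e+06 Pa.
ΔP = 1.131e+06 Pa = 1130 kPa.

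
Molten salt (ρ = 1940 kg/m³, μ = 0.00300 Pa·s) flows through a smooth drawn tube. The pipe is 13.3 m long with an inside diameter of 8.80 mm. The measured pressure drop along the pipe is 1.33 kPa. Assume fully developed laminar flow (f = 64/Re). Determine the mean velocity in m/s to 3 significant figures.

V ≈ 0.0807 m/s

For laminar flow, f = 64/Re with Re = ρVD/μ, so Darcy-Weisbach reduces to ΔP = 32μLV/D². Solving for V: V = ΔP·D²/(32μL) = 1330·(0.0088)²/(32·0.003·13.3) = 0.08067 m/s.
Check: Re = ρVD/μ = 1940·0.08067·0.0088/0.003 = 459 < 2300, so the laminar assumption holds.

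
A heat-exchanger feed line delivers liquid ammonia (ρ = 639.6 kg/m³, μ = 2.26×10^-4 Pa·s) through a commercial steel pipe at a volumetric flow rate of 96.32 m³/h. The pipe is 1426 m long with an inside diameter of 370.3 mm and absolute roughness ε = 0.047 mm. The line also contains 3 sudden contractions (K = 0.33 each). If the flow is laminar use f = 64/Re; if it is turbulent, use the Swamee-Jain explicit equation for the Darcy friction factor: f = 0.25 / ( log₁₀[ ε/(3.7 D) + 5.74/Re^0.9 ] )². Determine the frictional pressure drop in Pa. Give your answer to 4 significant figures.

ΔP ≈ 1235 Pa

Q = 96.32 m³/h = 96.32/3600 = 0.02676 m³/s.
Cross-sectional area A = πD²/4 = π(0.3703)²/4 = 0.1077 m²; mean velocity V = Q/A = 0.02676/0.1077 = 0.2484 m/s.
Reynolds number Re = ρVD/μ = 639.6 · 0.2484 · 0.3703 / 0.000226 = 2.604e+05.
Re > 4000 → turbulent. Relative roughness ε/D = 4.7e-05/0.3703 = 0.000127. Swamee-Jain: f = 0.25/(log₁₀[0.000127/3.7 + 5.74/2.604e+05^0.9])² = 0.25/(log₁₀[3.43e-05 + 7.67e-05])² = 0.25/(-3.955)² = 0.01599.
Total minor-loss coefficient ΣK = 3·0.33 = 0.99.
ΔP = [f·L/D + ΣK]·(ρV²/2) = [0.01599·1426/0.3703 + 0.99]·(639.6·0.2484²/2) = [61.56 + 0.99]·19.74 = 1235 Pa.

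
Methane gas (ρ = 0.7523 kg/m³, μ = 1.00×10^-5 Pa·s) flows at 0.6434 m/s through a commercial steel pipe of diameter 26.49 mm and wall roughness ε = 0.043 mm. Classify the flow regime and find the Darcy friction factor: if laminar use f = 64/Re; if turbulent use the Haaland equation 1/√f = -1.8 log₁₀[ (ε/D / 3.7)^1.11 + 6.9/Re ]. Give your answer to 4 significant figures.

Re = ρVD/μ = 0.7523·0.6434·0.02649/1e-05 = 1282.
Re < 2300 → laminar, so f = 64/Re = 0.04991 (roughness is irrelevant in laminar flow).

f ≈ 0.04991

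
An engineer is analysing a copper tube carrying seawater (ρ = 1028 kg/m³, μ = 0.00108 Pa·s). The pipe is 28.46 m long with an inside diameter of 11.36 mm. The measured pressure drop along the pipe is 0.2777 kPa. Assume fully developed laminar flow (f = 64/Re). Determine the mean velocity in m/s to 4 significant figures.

For laminar flow, f = 64/Re with Re = ρVD/μ, so Darcy-Weisbach reduces to ΔP = 32μLV/D². Solving for V: V = ΔP·D²/(32μL) = 277.7·(0.01136)²/(32·0.00108·28.46) = 0.03644 m/s.
Check: Re = ρVD/μ = 1028·0.03644·0.01136/0.00108 = 394 < 2300, so the laminar assumption holds.

V ≈ 0.03644 m/s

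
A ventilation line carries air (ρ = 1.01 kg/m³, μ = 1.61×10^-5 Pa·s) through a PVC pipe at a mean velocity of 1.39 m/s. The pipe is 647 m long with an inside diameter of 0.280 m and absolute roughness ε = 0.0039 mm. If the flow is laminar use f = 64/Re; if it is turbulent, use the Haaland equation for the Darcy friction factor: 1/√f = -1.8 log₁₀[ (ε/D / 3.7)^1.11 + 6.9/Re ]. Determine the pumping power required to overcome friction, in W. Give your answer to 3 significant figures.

P ≈ 4.73 W

Reynolds number Re = ρVD/μ = 1.01 · 1.39 · 0.28 / 1.61e-05 = 2.442e+04.
Re > 4000 → turbulent. Relative roughness ε/D = 3.9e-06/0.28 = 1.39e-05. Haaland: 1/√f = -1.8 log₁₀[(1.39e-05/3.7)^1.11 + 6.9/2.442e+04] = -1.8 log₁₀[9.53e-07 + 0.000283] = 6.385, so f = 0.02453.
Darcy-Weisbach: ΔP = f(L/D)(ρV²/2) = 0.02453·(647/0.28)·(1.01·1.39²/2) = 0.02453·2311·0.9757 = 55.3 Pa.
Q = V·A = 1.39·0.06158 = 0.08559 m³/s.
Pumping power P = QΔP = 0.08559·55.3 = 4.733 W = 4.73 W.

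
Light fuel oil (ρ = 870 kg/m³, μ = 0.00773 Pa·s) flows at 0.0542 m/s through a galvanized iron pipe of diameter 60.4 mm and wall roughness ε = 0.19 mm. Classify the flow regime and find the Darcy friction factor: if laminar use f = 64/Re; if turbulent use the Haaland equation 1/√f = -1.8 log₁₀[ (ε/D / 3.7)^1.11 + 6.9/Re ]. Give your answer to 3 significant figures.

Re = ρVD/μ = 870·0.0542·0.0604/0.00773 = 368.4.
Re < 2300 → laminar, so f = 64/Re = 0.1737 (roughness is irrelevant in laminar flow).

f ≈ 0.174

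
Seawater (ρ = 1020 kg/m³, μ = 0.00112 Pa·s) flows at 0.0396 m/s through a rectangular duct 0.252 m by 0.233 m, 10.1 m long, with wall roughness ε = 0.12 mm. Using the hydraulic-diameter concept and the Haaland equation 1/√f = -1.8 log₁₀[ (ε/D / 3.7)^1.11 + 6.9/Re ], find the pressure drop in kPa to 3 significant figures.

Hydraulic diameter D_h = 4A/P = 4·(0.252·0.233)/(2·(0.252+0.233)) = 0.2349/0.97 = 0.2421 m.
Re = ρVD_h/μ = 1020·0.0396·0.2421/0.00112 = 8732.
ε/D_h = 0.00012/0.2421 = 0.000496; Haaland gives 1/√f = -1.8 log₁₀[5.02e-05+0.00079] = 5.536, so f = 0.03263.
ΔP = f(L/D_h)(ρV²/2) = 0.03263·10.1/0.2421·0.7998 = 1.089 Pa.
ΔP = 0.00109 kPa.

ΔP ≈ 0.00109 kPa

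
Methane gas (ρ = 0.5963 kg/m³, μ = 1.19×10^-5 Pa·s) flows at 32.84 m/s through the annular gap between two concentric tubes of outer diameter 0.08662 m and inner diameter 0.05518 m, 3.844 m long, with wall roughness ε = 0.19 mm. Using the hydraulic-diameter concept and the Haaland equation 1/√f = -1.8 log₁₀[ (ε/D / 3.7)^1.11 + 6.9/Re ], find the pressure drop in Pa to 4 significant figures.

Hydraulic diameter D_h = 4A/P = D_o - D_i = 0.08662 - 0.05518 = 0.03144 m.
Re = ρVD_h/μ = 0.5963·32.84·0.03144/1.19e-05 = 5.174e+04.
ε/D_h = 0.00019/0.03144 = 0.00604; Haaland gives 1/√f = -1.8 log₁₀[0.000806+0.000133] = 5.449, so f = 0.03368.
ΔP = f(L/D_h)(ρV²/2) = 0.03368·3.844/0.03144·321.5 = 1324 Pa.

ΔP ≈ 1324 Pa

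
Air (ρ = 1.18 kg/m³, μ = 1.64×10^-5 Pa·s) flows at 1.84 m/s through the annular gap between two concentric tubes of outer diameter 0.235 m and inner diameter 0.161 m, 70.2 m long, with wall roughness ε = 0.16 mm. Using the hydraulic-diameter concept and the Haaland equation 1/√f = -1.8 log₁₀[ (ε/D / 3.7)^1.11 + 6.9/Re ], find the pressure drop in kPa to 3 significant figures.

ΔP ≈ 0.0643 kPa

Hydraulic diameter D_h = 4A/P = D_o - D_i = 0.235 - 0.161 = 0.074 m.
Re = ρVD_h/μ = 1.18·1.84·0.074/1.64e-05 = 9797.
ε/D_h = 0.00016/0.074 = 0.00216; Haaland gives 1/√f = -1.8 log₁₀[0.000258+0.000704] = 5.43, so f = 0.03391.
ΔP = f(L/D_h)(ρV²/2) = 0.03391·70.2/0.074·1.998 = 64.26 Pa.
ΔP = 0.0643 kPa.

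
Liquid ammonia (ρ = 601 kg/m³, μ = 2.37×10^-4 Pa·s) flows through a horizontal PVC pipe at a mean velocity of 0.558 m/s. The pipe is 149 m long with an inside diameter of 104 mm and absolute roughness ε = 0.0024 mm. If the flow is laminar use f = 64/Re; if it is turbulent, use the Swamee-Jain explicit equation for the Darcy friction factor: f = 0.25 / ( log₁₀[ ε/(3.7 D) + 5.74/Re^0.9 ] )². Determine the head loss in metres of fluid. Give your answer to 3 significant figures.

Reynolds number Re = ρVD/μ = 601 · 0.558 · 0.104 / 0.000237 = 1.472e+05.
Re > 4000 → turbulent. Relative roughness ε/D = 2.4e-06/0.104 = 2.31e-05. Swamee-Jain: f = 0.25/(log₁₀[2.31e-05/3.7 + 5.74/1.472e+05^0.9])² = 0.25/(log₁₀[6.24e-06 + 0.000128])² = 0.25/(-3.871)² = 0.01668.
Darcy-Weisbach: ΔP = f(L/D)(ρV²/2) = 0.01668·(149/0.104)·(601·0.558²/2) = 0.01668·1433·93.56 = 2236 Pa.
Head loss h_f = ΔP/(ρg) = 2236/(601·9.81) = 0.379 m.

h_f ≈ 0.379 m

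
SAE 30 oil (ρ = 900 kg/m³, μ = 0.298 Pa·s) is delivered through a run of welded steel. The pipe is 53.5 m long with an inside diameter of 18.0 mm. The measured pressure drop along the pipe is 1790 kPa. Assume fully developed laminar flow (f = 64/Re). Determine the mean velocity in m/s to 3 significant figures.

V ≈ 1.14 m/s

For laminar flow, f = 64/Re with Re = ρVD/μ, so Darcy-Weisbach reduces to ΔP = 32μLV/D². Solving for V: V = ΔP·D²/(32μL) = 1.79e+06·(0.018)²/(32·0.298·53.5) = 1.137 m/s.
Check: Re = ρVD/μ = 900·1.137·0.018/0.298 = 61.8 < 2300, so the laminar assumption holds.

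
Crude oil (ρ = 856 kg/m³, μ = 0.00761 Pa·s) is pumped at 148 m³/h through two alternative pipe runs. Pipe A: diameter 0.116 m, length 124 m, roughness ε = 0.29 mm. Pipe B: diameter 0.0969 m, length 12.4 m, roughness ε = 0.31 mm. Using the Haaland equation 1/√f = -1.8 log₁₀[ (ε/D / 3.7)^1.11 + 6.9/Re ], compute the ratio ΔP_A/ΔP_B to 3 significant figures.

Pipe A: V = Q/A = 0.04111/0.01057 = 3.89 m/s; Re = 5.076e+04; ε/D = 0.0025; Haaland → f = 0.02737; ΔP_A = f(L/D)(ρV²/2) = 1.895e+05 Pa.
Pipe B: V = Q/A = 0.04111/0.007375 = 5.575 m/s; Re = 6.076e+04; ε/D = 0.0032; Haaland → f = 0.0285; ΔP_B = f(L/D)(ρV²/2) = 4.85e+04 Pa.
ΔP_A/ΔP_B = 1.895e+05/4.85e+04 = 3.91.

ΔP_A/ΔP_B ≈ 3.91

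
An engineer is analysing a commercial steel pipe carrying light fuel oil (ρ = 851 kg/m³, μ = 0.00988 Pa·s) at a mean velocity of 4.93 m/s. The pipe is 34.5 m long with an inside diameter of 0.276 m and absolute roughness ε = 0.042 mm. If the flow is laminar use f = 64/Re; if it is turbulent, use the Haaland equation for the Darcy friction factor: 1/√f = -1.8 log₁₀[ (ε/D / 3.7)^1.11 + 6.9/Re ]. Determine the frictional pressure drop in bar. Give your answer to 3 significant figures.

ΔP ≈ 0.233 bar

Reynolds number Re = ρVD/μ = 851 · 4.93 · 0.276 / 0.00988 = 1.172e+05.
Re > 4000 → turbulent. Relative roughness ε/D = 4.2e-05/0.276 = 0.000152. Haaland: 1/√f = -1.8 log₁₀[(0.000152/3.7)^1.11 + 6.9/1.172e+05] = -1.8 log₁₀[1.35e-05 + 5.89e-05] = 7.452, so f = 0.01801.
Darcy-Weisbach: ΔP = f(L/D)(ρV²/2) = 0.01801·(34.5/0.276)·(851·4.93²/2) = 0.01801·125·1.034e+04 = 2.328e+04 Pa.
ΔP = 2.328e+04 Pa = 0.233 bar.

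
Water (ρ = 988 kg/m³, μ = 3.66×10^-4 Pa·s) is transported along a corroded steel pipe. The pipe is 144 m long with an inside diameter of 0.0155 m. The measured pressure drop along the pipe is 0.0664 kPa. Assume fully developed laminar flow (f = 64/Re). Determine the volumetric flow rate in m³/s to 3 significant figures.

Q ≈ 1.78×10^-6 m³/s

For laminar flow, f = 64/Re with Re = ρVD/μ, so Darcy-Weisbach reduces to ΔP = 32μLV/D². Solving for V: V = ΔP·D²/(32μL) = 66.4·(0.0155)²/(32·0.000366·144) = 0.009459 m/s.
Check: Re = ρVD/μ = 988·0.009459·0.0155/0.000366 = 395.8 < 2300, so the laminar assumption holds.
Q = V·A = 0.009459·(π/4·0.0155²) = 1.785e-06 m³/s = 1.78×10^-6 m³/s.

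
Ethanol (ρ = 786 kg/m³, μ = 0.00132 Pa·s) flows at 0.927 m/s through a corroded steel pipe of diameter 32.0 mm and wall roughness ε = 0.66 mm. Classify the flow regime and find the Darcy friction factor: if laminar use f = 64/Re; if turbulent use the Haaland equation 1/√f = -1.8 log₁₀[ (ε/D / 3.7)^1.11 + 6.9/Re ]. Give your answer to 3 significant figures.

f ≈ 0.0514

Re = ρVD/μ = 786·0.927·0.032/0.00132 = 1.766e+04.
Re > 4000 → turbulent. ε/D = 0.00066/0.032 = 0.0206; Haaland: 1/√f = -1.8 log₁₀[0.00315 + 0.000391] = 4.412, so f = 0.05138.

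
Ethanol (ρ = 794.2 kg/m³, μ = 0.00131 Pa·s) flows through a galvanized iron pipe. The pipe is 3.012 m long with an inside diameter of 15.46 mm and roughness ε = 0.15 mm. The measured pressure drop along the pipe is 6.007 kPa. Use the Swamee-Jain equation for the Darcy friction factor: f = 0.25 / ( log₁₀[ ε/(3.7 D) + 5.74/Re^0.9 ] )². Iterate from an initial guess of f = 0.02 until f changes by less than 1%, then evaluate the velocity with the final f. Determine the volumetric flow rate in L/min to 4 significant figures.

Rearranging Darcy-Weisbach: V = √(2·ΔP·D/(f·L·ρ)). With ε/D = 0.00015/0.01546 = 0.0097, iterate starting from f = 0.02:
  f = 0.02 → V = √(2·6007·0.01546/(0.02·3.012·794.2)) = 1.97 m/s; Re = ρVD/μ = 1.847e+04; f → 0.04125
  f = 0.04125 → V = 1.372 m/s; Re = 1.286e+04; f → 0.04257
  f = 0.04257 → V = 1.351 m/s; Re = 1.266e+04; f → 0.04263
Converged (Δf/f < 1%). With the final f = 0.04263: V = √(2·6007·0.01546/(0.04263·3.012·794.2)) = 1.35 m/s.
Q = V·A = 1.35·(π/4·0.01546²) = 0.0002533 m³/s = 15.20 L/min.

Q ≈ 15.20 L/min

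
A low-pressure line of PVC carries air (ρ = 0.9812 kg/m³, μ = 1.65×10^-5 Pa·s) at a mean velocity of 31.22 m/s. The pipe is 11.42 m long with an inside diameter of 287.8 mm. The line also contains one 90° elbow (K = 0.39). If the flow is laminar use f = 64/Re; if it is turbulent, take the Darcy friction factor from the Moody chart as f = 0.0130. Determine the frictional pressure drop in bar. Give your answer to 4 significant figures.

Reynolds number Re = ρVD/μ = 0.9812 · 31.22 · 0.2878 / 1.65e-05 = 5.343e+05.
Re > 4000 → turbulent; use the Moody-chart value f = 0.0130.
Total minor-loss coefficient ΣK = 1·0.39 = 0.39.
ΔP = [f·L/D + ΣK]·(ρV²/2) = [0.013·11.42/0.2878 + 0.39]·(0.9812·31.22²/2) = [0.5158 + 0.39]·478.2 = 433.2 Pa.
ΔP = 433.2 Pa = 0.004332 bar.

ΔP ≈ 0.004332 bar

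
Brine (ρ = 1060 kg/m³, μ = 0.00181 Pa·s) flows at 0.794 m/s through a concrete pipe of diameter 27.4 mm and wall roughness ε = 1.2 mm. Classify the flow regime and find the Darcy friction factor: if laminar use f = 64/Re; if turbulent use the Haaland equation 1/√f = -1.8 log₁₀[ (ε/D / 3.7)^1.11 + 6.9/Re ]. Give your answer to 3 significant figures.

Re = ρVD/μ = 1060·0.794·0.0274/0.00181 = 1.274e+04.
Re > 4000 → turbulent. ε/D = 0.0012/0.0274 = 0.0438; Haaland: 1/√f = -1.8 log₁₀[0.00727 + 0.000542] = 3.793, so f = 0.06949.

f ≈ 0.0695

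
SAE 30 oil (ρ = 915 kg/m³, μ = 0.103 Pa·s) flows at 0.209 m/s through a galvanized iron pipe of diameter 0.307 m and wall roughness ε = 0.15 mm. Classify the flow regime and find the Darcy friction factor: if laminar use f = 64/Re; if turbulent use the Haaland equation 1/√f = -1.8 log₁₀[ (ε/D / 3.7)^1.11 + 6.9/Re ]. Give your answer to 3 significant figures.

Re = ρVD/μ = 915·0.209·0.307/0.103 = 570.
Re < 2300 → laminar, so f = 64/Re = 0.1123 (roughness is irrelevant in laminar flow).

f ≈ 0.112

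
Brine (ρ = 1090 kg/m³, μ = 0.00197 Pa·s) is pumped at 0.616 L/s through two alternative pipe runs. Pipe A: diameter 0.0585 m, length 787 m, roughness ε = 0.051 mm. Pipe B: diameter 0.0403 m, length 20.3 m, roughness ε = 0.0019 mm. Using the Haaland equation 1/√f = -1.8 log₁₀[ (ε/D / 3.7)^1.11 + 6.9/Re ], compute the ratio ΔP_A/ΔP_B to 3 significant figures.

ΔP_A/ΔP_B ≈ 6.85

Pipe A: V = Q/A = 0.000616/0.002688 = 0.2292 m/s; Re = 7418; ε/D = 0.000872; Haaland → f = 0.03453; ΔP_A = f(L/D)(ρV²/2) = 1.33e+04 Pa.
Pipe B: V = Q/A = 0.000616/0.001276 = 0.4829 m/s; Re = 1.077e+04; ε/D = 4.71e-05; Haaland → f = 0.03031; ΔP_B = f(L/D)(ρV²/2) = 1941 Pa.
ΔP_A/ΔP_B = 1.33e+04/1941 = 6.85.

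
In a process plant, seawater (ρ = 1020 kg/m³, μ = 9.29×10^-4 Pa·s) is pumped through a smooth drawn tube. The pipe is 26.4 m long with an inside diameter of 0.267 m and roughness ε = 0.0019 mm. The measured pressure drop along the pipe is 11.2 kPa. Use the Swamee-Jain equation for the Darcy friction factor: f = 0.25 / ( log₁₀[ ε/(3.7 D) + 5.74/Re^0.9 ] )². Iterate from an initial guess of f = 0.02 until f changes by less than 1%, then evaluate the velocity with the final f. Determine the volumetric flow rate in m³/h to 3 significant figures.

Rearranging Darcy-Weisbach: V = √(2·ΔP·D/(f·L·ρ)). With ε/D = 1.9e-06/0.267 = 7.12e-06, iterate starting from f = 0.02:
  f = 0.02 → V = √(2·1.12e+04·0.267/(0.02·26.4·1020)) = 3.332 m/s; Re = ρVD/μ = 9.769e+05; f → 0.01183
  f = 0.01183 → V = 4.333 m/s; Re = 1.27e+06; f → 0.01136
  f = 0.01136 → V = 4.422 m/s; Re = 1.296e+06; f → 0.01132
Converged (Δf/f < 1%). With the final f = 0.01132: V = √(2·1.12e+04·0.267/(0.01132·26.4·1020)) = 4.429 m/s.
Q = V·A = 4.429·(π/4·0.267²) = 0.248 m³/s = 893 m³/h.

Q ≈ 893 m³/h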